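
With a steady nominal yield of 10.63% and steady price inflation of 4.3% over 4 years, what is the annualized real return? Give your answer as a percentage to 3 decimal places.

6.069%

With constant rates the annual real return is the same each year: (1+10.63%)/(1+4.3%) − 1 = 0.06069.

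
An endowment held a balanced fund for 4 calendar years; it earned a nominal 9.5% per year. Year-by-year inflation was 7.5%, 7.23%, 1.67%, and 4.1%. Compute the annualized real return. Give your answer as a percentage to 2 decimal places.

4.19%

Cumulative inflation factor: 1.075 × 1.0723 × 1.0167 × 1.041 ≈ 1.22002.
Nominal growth factor: 1.43766. Real growth factor = 1.43766 / 1.22002 ≈ 1.17839.
Annualized: 1.17839^(1/4) − 1 ≈ 0.04189.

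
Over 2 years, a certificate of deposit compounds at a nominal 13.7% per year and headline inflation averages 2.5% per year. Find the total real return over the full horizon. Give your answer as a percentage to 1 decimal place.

The annual real rate is (1+13.7%)/(1+2.5%) − 1 = 10.9268%.
Compounded over 2 years: (1 + 0.109268)^2 − 1 ≈ 0.23048.

23.0%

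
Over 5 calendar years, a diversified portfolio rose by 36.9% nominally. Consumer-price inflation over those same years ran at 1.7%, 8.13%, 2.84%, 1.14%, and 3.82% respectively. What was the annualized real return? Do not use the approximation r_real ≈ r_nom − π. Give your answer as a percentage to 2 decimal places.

Cumulative inflation factor: 1.017 × 1.0813 × 1.0284 × 1.0114 × 1.0382 ≈ 1.18750.
Nominal growth factor: 1.36900. Real growth factor = 1.36900 / 1.18750 ≈ 1.15284.
Annualized: 1.15284^(1/5) − 1 ≈ 0.02885.

2.89%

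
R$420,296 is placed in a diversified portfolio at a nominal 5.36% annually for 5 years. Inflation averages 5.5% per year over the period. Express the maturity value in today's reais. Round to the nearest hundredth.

Nominal value at maturity: R$420,296 × (1 + 5.36%)^5 ≈ R$545,675.01.
Price-level factor over 5 years: (1 + 5.5%)^5 ≈ 1.3069600064.
The maturity value deflated by that factor is the answer in today's purchasing power.

R$417,514.70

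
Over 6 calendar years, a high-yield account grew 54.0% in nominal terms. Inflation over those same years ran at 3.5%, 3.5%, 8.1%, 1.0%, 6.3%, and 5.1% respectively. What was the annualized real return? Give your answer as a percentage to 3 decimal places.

Cumulative inflation factor: 1.035 × 1.035 × 1.081 × 1.010 × 1.063 × 1.051 ≈ 1.30666.
Nominal growth factor: 1.54000. Real growth factor = 1.54000 / 1.30666 ≈ 1.17857.
Annualized: 1.17857^(1/6) − 1 ≈ 0.02776.

2.776%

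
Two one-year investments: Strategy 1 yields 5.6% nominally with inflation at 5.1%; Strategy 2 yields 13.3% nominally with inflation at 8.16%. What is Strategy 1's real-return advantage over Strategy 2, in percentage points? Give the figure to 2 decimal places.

-4.28

Strategy 1 real return: 1.056/1.051 − 1 = 0.476%.
Strategy 2 real return: 1.133/1.0816 − 1 = 4.752%.
Difference: 0.476 − 4.752 = -4.276 pp.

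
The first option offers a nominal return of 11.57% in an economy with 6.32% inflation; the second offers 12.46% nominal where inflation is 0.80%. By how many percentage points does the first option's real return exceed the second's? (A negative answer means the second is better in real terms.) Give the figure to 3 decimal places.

-6.630

The first option real return: 1.1157/1.0632 − 1 = 4.9379%.
The second real return: 1.1246/1.0080 − 1 = 11.5675%.
Difference: 4.9379 − 11.5675 = -6.6296 pp.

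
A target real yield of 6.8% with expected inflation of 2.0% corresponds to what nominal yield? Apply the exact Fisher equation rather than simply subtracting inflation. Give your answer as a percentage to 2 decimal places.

By the Fisher equation, 1 + r_nom = (1 + 6.8%)(1 + 2.0%) = 1.068 × 1.020 = 1.08936.
So r_nom = 8.936%.

8.94%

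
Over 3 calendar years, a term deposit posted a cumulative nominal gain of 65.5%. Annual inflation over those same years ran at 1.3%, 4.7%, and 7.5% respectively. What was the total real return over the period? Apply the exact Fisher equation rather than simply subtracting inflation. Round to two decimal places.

Cumulative inflation factor: 1.013 × 1.047 × 1.075 ≈ 1.14016.
Nominal growth factor: 1.65500. Real growth factor = 1.65500 / 1.14016 ≈ 1.45155.
Total real return ≈ 45.1555%.

45.16%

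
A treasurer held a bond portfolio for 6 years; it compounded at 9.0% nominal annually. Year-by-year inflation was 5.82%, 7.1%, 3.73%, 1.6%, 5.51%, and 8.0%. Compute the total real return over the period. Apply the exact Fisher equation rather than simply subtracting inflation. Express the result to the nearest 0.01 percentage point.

Cumulative inflation factor: 1.0582 × 1.071 × 1.0373 × 1.016 × 1.0551 × 1.080 ≈ 1.36105.
Nominal growth factor: 1.67710. Real growth factor = 1.67710 / 1.36105 ≈ 1.23221.
Total real return ≈ 23.2214%.

23.22%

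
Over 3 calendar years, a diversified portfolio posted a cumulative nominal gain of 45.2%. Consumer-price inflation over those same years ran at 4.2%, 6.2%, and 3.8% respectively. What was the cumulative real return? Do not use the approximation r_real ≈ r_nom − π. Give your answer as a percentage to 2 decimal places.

26.41%

Cumulative inflation factor: 1.042 × 1.062 × 1.038 ≈ 1.14865.
Nominal growth factor: 1.45200. Real growth factor = 1.45200 / 1.14865 ≈ 1.26409.
Total real return ≈ 26.4087%.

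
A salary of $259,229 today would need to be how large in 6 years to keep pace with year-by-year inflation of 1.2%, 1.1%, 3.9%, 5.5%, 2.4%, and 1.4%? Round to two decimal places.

$301,870.85

Cumulative price-level factor: 1.012 × 1.011 × 1.039 × 1.055 × 1.024 × 1.014 ≈ 1.1644948895.
Multiplying $259,229 by the price-level factor gives the future nominal sum.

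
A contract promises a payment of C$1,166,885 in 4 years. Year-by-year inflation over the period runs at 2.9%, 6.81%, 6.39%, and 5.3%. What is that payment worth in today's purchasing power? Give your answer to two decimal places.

Price-level factor over 4 years: 1.029 × 1.0681 × 1.0639 × 1.053 ≈ 1.2312789928.
Purchasing power today: C$1,166,885 divided by that factor.

C$947,701.54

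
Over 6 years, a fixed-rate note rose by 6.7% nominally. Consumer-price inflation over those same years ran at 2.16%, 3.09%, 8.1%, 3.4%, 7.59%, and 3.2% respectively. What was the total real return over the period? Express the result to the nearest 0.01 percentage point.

Cumulative inflation factor: 1.0216 × 1.0309 × 1.081 × 1.034 × 1.0759 × 1.032 ≈ 1.30706.
Nominal growth factor: 1.06700. Real growth factor = 1.06700 / 1.30706 ≈ 0.81634.
Total real return ≈ -18.3664%.

-18.37%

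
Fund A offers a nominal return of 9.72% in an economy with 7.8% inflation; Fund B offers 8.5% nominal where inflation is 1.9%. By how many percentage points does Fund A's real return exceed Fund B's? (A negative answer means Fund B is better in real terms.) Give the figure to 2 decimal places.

Fund A real return: 1.0972/1.078 − 1 = 1.781%.
Fund B real return: 1.085/1.019 − 1 = 6.477%.
Difference: 1.781 − 6.477 = -4.696 pp.

-4.70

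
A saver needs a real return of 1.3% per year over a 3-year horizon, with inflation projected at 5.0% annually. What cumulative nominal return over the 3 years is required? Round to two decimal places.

Required annual nominal rate: (1+1.3%)(1+5.0%) − 1 = 6.365%.
Cumulative over 3 years: (1 + 0.06365)^3 − 1 ≈ 0.20336.

20.34%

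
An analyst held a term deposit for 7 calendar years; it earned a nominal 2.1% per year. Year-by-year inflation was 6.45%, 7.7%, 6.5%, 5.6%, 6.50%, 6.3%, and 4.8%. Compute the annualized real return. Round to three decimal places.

Cumulative inflation factor: 1.0645 × 1.077 × 1.065 × 1.056 × 1.0650 × 1.063 × 1.048 ≈ 1.52975.
Nominal growth factor: 1.15659. Real growth factor = 1.15659 / 1.52975 ≈ 0.75607.
Annualized: 0.75607^(1/7) − 1 ≈ -0.03916.

-3.916%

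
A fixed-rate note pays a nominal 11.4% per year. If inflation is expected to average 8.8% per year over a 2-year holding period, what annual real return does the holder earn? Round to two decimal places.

2.39%

With constant rates the annual real return is the same each year: (1+11.4%)/(1+8.8%) − 1 = 0.02390.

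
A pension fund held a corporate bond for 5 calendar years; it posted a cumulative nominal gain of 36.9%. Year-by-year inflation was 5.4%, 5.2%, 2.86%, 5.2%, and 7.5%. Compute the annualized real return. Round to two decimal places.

Cumulative inflation factor: 1.054 × 1.052 × 1.0286 × 1.052 × 1.075 ≈ 1.28981.
Nominal growth factor: 1.36900. Real growth factor = 1.36900 / 1.28981 ≈ 1.06139.
Annualized: 1.06139^(1/5) − 1 ≈ 0.01199.

1.20%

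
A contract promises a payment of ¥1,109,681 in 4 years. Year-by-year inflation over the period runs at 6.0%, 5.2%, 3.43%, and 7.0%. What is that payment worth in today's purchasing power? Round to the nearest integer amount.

¥899,179

Price-level factor over 4 years: 1.060 × 1.052 × 1.0343 × 1.070 ≈ 1.2341044191.
Purchasing power today: ¥1,109,681 divided by that factor.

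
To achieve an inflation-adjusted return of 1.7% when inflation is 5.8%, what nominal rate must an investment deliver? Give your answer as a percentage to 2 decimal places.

By the Fisher equation, 1 + r_nom = (1 + 1.7%)(1 + 5.8%) = 1.017 × 1.058 = 1.075986.
So r_nom = 7.5986%.

7.60%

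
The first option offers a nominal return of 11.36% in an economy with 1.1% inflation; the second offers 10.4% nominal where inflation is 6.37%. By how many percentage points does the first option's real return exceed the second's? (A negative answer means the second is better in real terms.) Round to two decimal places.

The first option real return: 1.1136/1.011 − 1 = 10.148%.
The second real return: 1.104/1.0637 − 1 = 3.789%.
Difference: 10.148 − 3.789 = 6.359 pp.

6.36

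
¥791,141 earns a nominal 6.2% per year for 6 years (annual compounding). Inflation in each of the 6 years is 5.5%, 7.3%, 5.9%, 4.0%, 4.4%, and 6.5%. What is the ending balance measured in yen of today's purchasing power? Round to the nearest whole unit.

¥818,784

Nominal value at maturity: ¥791,141 × (1 + 6.2%)^6 ≈ ¥1,135,013.
Price-level factor over 6 years: 1.055 × 1.073 × 1.059 × 1.040 × 1.044 × 1.065 ≈ 1.3862181711.
The maturity value deflated by that factor is the answer in today's purchasing power.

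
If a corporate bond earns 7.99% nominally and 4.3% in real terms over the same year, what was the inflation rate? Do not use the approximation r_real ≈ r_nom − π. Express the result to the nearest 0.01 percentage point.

From (1+r_nom) = (1+r_real)(1+π), we get 1+π = (1 + 7.99%)/(1 + 4.3%) = 1.0799/1.043 ≈ 1.03538.
So π ≈ 3.5379%.

3.54%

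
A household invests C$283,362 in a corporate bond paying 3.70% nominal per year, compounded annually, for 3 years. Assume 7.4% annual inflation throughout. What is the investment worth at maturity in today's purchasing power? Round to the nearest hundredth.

Nominal value at maturity: C$283,362 × (1 + 3.70%)^3 ≈ C$315,993.30.
Price-level factor over 3 years: (1 + 7.4%)^3 = 1.238833224.
The maturity value deflated by that factor is the answer in today's purchasing power.

C$255,073.32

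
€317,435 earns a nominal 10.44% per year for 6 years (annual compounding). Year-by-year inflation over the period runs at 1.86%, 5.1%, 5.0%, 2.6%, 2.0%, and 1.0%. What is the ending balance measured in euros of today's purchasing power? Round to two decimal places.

Nominal value at maturity: €317,435 × (1 + 10.44%)^6 ≈ €575,987.68.
Price-level factor over 6 years: 1.0186 × 1.051 × 1.050 × 1.026 × 1.020 × 1.010 ≈ 1.1881317274.
Dividing the nominal maturity value by the price-level factor gives the value in today's money.

€484,784.36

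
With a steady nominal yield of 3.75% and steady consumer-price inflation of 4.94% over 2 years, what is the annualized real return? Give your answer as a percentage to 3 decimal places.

With constant rates the annual real return is the same each year: (1+3.75%)/(1+4.94%) − 1 = -0.01134.

-1.134%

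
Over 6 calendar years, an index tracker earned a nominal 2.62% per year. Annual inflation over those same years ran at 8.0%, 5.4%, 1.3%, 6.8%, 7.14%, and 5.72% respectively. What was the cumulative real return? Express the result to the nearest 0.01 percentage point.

Cumulative inflation factor: 1.080 × 1.054 × 1.013 × 1.068 × 1.0714 × 1.0572 ≈ 1.39493.
Nominal growth factor: 1.16786. Real growth factor = 1.16786 / 1.39493 ≈ 0.83722.
Total real return ≈ -16.2783%.

-16.28%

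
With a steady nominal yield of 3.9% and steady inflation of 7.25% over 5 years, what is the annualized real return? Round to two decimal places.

With constant rates the annual real return is the same each year: (1+3.9%)/(1+7.25%) − 1 = -0.03124.

-3.12%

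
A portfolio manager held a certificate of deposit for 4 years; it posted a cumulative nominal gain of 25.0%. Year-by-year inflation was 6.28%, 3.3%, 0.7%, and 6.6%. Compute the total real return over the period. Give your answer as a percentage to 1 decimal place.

6.1%

Cumulative inflation factor: 1.0628 × 1.033 × 1.007 × 1.066 ≈ 1.17852.
Nominal growth factor: 1.25000. Real growth factor = 1.25000 / 1.17852 ≈ 1.06065.
Total real return ≈ 6.0648%.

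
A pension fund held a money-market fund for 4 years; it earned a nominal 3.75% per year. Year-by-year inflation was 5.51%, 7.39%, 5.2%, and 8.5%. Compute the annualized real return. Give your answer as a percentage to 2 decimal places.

-2.71%

Cumulative inflation factor: 1.0551 × 1.0739 × 1.052 × 1.085 ≈ 1.29331.
Nominal growth factor: 1.15865. Real growth factor = 1.15865 / 1.29331 ≈ 0.89588.
Annualized: 0.89588^(1/4) − 1 ≈ -0.02711.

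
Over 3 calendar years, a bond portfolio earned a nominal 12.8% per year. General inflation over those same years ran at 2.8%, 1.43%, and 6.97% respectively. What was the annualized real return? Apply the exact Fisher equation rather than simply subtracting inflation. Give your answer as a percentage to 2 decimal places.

8.77%

Cumulative inflation factor: 1.028 × 1.0143 × 1.0697 ≈ 1.11538.
Nominal growth factor: 1.43525. Real growth factor = 1.43525 / 1.11538 ≈ 1.28678.
Annualized: 1.28678^(1/3) − 1 ≈ 0.08768.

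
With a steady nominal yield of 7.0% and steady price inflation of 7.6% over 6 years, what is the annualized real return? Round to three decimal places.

-0.558%

With constant rates the annual real return is the same each year: (1+7.0%)/(1+7.6%) − 1 = -0.00558.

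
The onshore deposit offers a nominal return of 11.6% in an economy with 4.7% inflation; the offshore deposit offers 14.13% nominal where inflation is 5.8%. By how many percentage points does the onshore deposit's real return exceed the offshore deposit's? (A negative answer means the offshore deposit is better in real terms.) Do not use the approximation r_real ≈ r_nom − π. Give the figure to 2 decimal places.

The onshore deposit real return: 1.116/1.047 − 1 = 6.590%.
The offshore deposit real return: 1.1413/1.058 − 1 = 7.873%.
Difference: 6.590 − 7.873 = -1.283 pp.

-1.28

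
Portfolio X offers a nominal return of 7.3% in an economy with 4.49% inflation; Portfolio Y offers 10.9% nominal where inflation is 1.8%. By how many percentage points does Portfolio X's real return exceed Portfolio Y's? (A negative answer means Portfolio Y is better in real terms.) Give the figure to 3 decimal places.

Portfolio X real return: 1.073/1.0449 − 1 = 2.6893%.
Portfolio Y real return: 1.109/1.018 − 1 = 8.9391%.
Difference: 2.6893 − 8.9391 = -6.2498 pp.

-6.250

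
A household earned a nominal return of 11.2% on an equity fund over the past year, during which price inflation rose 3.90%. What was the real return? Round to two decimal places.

Real return via the Fisher equation: (1 + 11.2%)/(1 + 3.90%) − 1 = 1.112/1.0390 − 1 ≈ 0.07026.

7.03%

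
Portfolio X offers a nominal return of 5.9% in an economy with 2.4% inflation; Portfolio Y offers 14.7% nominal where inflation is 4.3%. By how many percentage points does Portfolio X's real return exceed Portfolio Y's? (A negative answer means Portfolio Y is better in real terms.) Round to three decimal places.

-6.553

Portfolio X real return: 1.059/1.024 − 1 = 3.4180%.
Portfolio Y real return: 1.147/1.043 − 1 = 9.9712%.
Difference: 3.4180 − 9.9712 = -6.5532 pp.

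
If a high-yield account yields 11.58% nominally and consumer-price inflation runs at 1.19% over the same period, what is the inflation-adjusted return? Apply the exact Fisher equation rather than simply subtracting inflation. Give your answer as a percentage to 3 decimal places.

Real return via the Fisher equation: (1 + 11.58%)/(1 + 1.19%) − 1 = 1.1158/1.0119 − 1 ≈ 0.10268.

10.268%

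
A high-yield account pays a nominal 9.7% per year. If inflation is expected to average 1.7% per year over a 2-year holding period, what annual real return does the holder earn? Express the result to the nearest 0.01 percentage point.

With constant rates the annual real return is the same each year: (1+9.7%)/(1+1.7%) − 1 = 0.07866.

7.87%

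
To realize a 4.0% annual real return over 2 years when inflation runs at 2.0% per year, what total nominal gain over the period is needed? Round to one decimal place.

12.5%

Required annual nominal rate: (1+4.0%)(1+2.0%) − 1 = 6.08%.
Cumulative over 2 years: (1 + 0.0608)^2 − 1 ≈ 0.12530.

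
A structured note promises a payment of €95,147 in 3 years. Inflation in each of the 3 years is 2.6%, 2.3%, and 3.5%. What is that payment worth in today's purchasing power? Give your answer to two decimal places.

Price-level factor over 3 years: 1.026 × 1.023 × 1.035 = 1.08633393.
Purchasing power today: €95,147 divided by that factor.

€87,585.41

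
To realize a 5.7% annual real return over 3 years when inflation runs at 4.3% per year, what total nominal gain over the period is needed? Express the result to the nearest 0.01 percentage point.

Required annual nominal rate: (1+5.7%)(1+4.3%) − 1 = 10.2451%.
Cumulative over 3 years: (1 + 0.102451)^3 − 1 ≈ 0.33992.

33.99%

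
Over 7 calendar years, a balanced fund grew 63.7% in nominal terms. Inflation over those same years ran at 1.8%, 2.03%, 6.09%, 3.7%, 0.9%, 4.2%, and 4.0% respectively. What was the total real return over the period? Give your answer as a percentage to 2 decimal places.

Cumulative inflation factor: 1.018 × 1.0203 × 1.0609 × 1.037 × 1.009 × 1.042 × 1.040 ≈ 1.24946.
Nominal growth factor: 1.63700. Real growth factor = 1.63700 / 1.24946 ≈ 1.31017.
Total real return ≈ 31.0170%.

31.02%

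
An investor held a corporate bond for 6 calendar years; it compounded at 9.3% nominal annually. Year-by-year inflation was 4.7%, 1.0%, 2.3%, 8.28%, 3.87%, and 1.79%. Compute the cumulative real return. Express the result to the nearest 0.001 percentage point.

Cumulative inflation factor: 1.047 × 1.010 × 1.023 × 1.0828 × 1.0387 × 1.0179 ≈ 1.23847.
Nominal growth factor: 1.70499. Real growth factor = 1.70499 / 1.23847 ≈ 1.37668.
Total real return ≈ 37.6682%.

37.668%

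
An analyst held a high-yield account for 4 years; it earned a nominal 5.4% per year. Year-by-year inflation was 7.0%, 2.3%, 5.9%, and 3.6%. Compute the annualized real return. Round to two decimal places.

Cumulative inflation factor: 1.070 × 1.023 × 1.059 × 1.036 ≈ 1.20092.
Nominal growth factor: 1.23413. Real growth factor = 1.23413 / 1.20092 ≈ 1.02765.
Annualized: 1.02765^(1/4) − 1 ≈ 0.00684.

0.68%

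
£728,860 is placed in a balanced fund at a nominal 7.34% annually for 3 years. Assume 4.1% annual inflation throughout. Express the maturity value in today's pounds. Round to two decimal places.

£799,055.05

Nominal value at maturity: £728,860 × (1 + 7.34%)^3 ≈ £901,423.53.
Price-level factor over 3 years: (1 + 4.1%)^3 = 1.128111921.
The maturity value deflated by that factor is the answer in today's purchasing power.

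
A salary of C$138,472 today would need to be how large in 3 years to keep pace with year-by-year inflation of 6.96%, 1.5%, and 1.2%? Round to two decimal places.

Cumulative price-level factor: 1.0696 × 1.015 × 1.012 = 1.098671728.
Multiplying C$138,472 by the price-level factor gives the future nominal sum.

C$152,135.27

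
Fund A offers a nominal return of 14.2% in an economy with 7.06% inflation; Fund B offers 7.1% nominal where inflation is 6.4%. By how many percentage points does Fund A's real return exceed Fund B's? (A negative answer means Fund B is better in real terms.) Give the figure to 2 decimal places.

Fund A real return: 1.142/1.0706 − 1 = 6.669%.
Fund B real return: 1.071/1.064 − 1 = 0.658%.
Difference: 6.669 − 0.658 = 6.011 pp.

6.01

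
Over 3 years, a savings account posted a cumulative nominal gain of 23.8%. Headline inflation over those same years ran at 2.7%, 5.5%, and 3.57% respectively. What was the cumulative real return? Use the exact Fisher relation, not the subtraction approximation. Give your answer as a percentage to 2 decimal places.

Cumulative inflation factor: 1.027 × 1.055 × 1.0357 ≈ 1.12217.
Nominal growth factor: 1.23800. Real growth factor = 1.23800 / 1.12217 ≈ 1.10322.
Total real return ≈ 10.3224%.

10.32%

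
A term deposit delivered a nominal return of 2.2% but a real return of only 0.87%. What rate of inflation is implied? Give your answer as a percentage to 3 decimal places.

1.319%

From (1+r_nom) = (1+r_real)(1+π), we get 1+π = (1 + 2.2%)/(1 + 0.87%) = 1.022/1.0087 ≈ 1.01319.
So π ≈ 1.3185%.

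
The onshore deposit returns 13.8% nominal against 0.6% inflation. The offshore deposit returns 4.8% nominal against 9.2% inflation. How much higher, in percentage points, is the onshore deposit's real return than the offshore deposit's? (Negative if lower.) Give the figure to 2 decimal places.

The onshore deposit real return: 1.138/1.006 − 1 = 13.121%.
The offshore deposit real return: 1.048/1.092 − 1 = -4.029%.
Difference: 13.121 − (-4.029) = 17.150 pp.

17.15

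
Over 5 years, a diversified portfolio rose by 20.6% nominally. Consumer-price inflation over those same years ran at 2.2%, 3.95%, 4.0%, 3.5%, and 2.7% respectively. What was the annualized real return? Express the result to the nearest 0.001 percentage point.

Cumulative inflation factor: 1.022 × 1.0395 × 1.040 × 1.035 × 1.027 ≈ 1.17441.
Nominal growth factor: 1.20600. Real growth factor = 1.20600 / 1.17441 ≈ 1.02690.
Annualized: 1.02690^(1/5) − 1 ≈ 0.00532.

0.532%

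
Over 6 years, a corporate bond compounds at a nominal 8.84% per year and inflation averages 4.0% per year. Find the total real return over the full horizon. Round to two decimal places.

31.38%

The annual real rate is (1+8.84%)/(1+4.0%) − 1 = 4.6538%.
Compounded over 6 years: (1 + 0.046538)^6 − 1 ≈ 0.31381.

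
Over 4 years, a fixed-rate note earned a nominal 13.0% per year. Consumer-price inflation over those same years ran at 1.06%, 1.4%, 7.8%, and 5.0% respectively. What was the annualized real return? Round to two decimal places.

8.89%

Cumulative inflation factor: 1.0106 × 1.014 × 1.078 × 1.050 ≈ 1.15991.
Nominal growth factor: 1.63047. Real growth factor = 1.63047 / 1.15991 ≈ 1.40569.
Annualized: 1.40569^(1/4) − 1 ≈ 0.08886.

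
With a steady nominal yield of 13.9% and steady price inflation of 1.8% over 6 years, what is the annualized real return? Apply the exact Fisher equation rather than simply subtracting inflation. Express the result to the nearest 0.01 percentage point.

11.89%

With constant rates the annual real return is the same each year: (1+13.9%)/(1+1.8%) − 1 = 0.11886.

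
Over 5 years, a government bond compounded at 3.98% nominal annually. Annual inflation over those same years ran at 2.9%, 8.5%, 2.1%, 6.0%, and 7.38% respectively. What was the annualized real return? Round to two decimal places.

Cumulative inflation factor: 1.029 × 1.085 × 1.021 × 1.060 × 1.0738 ≈ 1.29748.
Nominal growth factor: 1.21548. Real growth factor = 1.21548 / 1.29748 ≈ 0.93680.
Annualized: 0.93680^(1/5) − 1 ≈ -0.01297.

-1.30%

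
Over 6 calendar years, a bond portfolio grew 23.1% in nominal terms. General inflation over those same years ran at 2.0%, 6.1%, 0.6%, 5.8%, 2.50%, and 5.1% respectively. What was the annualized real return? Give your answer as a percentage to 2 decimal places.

Cumulative inflation factor: 1.020 × 1.061 × 1.006 × 1.058 × 1.0250 × 1.051 ≈ 1.24087.
Nominal growth factor: 1.23100. Real growth factor = 1.23100 / 1.24087 ≈ 0.99205.
Annualized: 0.99205^(1/6) − 1 ≈ -0.00133.

-0.13%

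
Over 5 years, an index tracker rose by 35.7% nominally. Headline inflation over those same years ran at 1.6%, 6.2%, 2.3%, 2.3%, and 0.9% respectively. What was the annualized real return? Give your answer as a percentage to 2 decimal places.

Cumulative inflation factor: 1.016 × 1.062 × 1.023 × 1.023 × 1.009 ≈ 1.13936.
Nominal growth factor: 1.35700. Real growth factor = 1.35700 / 1.13936 ≈ 1.19102.
Annualized: 1.19102^(1/5) − 1 ≈ 0.03558.

3.56%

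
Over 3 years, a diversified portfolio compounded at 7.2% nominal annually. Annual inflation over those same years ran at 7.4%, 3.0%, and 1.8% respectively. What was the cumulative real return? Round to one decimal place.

9.4%

Cumulative inflation factor: 1.074 × 1.030 × 1.018 ≈ 1.12613.
Nominal growth factor: 1.23193. Real growth factor = 1.23193 / 1.12613 ≈ 1.09394.
Total real return ≈ 9.3944%.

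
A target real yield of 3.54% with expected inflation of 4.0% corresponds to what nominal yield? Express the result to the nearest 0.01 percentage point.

7.68%

By the Fisher equation, 1 + r_nom = (1 + 3.54%)(1 + 4.0%) = 1.0354 × 1.040 = 1.076816.
So r_nom = 7.6816%.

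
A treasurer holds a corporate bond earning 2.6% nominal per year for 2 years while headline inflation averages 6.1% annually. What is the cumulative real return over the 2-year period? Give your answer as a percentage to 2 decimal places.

The annual real rate is (1+2.6%)/(1+6.1%) − 1 = -3.2988%.
Compounded over 2 years: (1 + -0.032988)^2 − 1 ≈ -0.06489.

-6.49%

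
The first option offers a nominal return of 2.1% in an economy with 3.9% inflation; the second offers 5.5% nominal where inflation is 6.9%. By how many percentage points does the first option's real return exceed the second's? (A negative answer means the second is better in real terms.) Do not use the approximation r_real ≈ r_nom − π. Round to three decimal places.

The first option real return: 1.021/1.039 − 1 = -1.7324%.
The second real return: 1.055/1.069 − 1 = -1.3096%.
Difference: -1.7324 − (-1.3096) = -0.4228 pp.

-0.423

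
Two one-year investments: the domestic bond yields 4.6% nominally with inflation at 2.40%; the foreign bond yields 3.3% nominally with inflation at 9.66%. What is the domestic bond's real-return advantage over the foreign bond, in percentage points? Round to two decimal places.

The domestic bond real return: 1.046/1.0240 − 1 = 2.148%.
The foreign bond real return: 1.033/1.0966 − 1 = -5.800%.
Difference: 2.148 − (-5.800) = 7.948 pp.

7.95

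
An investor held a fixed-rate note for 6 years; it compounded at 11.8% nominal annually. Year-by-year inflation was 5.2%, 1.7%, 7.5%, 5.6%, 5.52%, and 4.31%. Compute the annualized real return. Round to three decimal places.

Cumulative inflation factor: 1.052 × 1.017 × 1.075 × 1.056 × 1.0552 × 1.0431 ≈ 1.33681.
Nominal growth factor: 1.95277. Real growth factor = 1.95277 / 1.33681 ≈ 1.46077.
Annualized: 1.46077^(1/6) − 1 ≈ 0.06520.

6.520%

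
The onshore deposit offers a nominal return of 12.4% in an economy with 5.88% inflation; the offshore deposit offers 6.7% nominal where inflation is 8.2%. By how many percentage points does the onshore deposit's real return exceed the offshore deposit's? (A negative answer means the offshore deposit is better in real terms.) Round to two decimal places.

7.54

The onshore deposit real return: 1.124/1.0588 − 1 = 6.158%.
The offshore deposit real return: 1.067/1.082 − 1 = -1.386%.
Difference: 6.158 − (-1.386) = 7.544 pp.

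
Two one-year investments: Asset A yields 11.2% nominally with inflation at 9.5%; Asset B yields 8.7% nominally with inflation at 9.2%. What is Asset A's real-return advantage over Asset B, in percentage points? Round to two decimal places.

Asset A real return: 1.112/1.095 − 1 = 1.553%.
Asset B real return: 1.087/1.092 − 1 = -0.458%.
Difference: 1.553 − (-0.458) = 2.011 pp.

2.01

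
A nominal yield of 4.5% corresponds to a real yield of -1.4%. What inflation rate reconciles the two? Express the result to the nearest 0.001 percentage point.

5.984%

From (1+r_nom) = (1+r_real)(1+π), we get 1+π = (1 + 4.5%)/(1 − 1.4%) = 1.045/0.986 ≈ 1.05984.
So π ≈ 5.9838%.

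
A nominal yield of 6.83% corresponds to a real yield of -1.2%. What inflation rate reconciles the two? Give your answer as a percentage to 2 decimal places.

8.13%

From (1+r_nom) = (1+r_real)(1+π), we get 1+π = (1 + 6.83%)/(1 − 1.2%) = 1.0683/0.988 ≈ 1.08128.
So π ≈ 8.1275%.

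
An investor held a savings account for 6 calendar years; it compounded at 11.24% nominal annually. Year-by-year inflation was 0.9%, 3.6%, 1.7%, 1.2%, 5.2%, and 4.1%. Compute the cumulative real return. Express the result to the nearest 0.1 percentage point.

60.8%

Cumulative inflation factor: 1.009 × 1.036 × 1.017 × 1.012 × 1.052 × 1.041 ≈ 1.17820.
Nominal growth factor: 1.89481. Real growth factor = 1.89481 / 1.17820 ≈ 1.60823.
Total real return ≈ 60.8226%.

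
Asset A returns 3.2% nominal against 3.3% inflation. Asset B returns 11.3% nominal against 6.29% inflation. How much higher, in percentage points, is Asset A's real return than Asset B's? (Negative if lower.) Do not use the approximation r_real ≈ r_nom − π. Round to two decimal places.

Asset A real return: 1.032/1.033 − 1 = -0.097%.
Asset B real return: 1.113/1.0629 − 1 = 4.714%.
Difference: -0.097 − 4.714 = -4.811 pp.

-4.81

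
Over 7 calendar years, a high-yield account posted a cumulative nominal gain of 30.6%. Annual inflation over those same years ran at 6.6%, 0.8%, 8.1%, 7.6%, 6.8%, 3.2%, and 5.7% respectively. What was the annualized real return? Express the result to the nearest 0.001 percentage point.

-1.542%

Cumulative inflation factor: 1.066 × 1.008 × 1.081 × 1.076 × 1.068 × 1.032 × 1.057 ≈ 1.45607.
Nominal growth factor: 1.30600. Real growth factor = 1.30600 / 1.45607 ≈ 0.89694.
Annualized: 0.89694^(1/7) − 1 ≈ -0.01542.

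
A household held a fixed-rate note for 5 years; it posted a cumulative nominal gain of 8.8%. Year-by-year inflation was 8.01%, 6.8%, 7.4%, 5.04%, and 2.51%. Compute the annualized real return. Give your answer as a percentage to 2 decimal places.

-4.00%

Cumulative inflation factor: 1.0801 × 1.068 × 1.074 × 1.0504 × 1.0251 ≈ 1.33401.
Nominal growth factor: 1.08800. Real growth factor = 1.08800 / 1.33401 ≈ 0.81558.
Annualized: 0.81558^(1/5) − 1 ≈ -0.03995.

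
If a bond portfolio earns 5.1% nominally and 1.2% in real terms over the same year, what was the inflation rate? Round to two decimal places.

3.85%

From (1+r_nom) = (1+r_real)(1+π), we get 1+π = (1 + 5.1%)/(1 + 1.2%) = 1.051/1.012 ≈ 1.03854.
So π ≈ 3.8538%.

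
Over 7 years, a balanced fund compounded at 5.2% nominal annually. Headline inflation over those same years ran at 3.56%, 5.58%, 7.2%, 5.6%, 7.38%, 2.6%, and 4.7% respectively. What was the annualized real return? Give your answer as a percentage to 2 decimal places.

Cumulative inflation factor: 1.0356 × 1.0558 × 1.072 × 1.056 × 1.0738 × 1.026 × 1.047 ≈ 1.42774.
Nominal growth factor: 1.42597. Real growth factor = 1.42597 / 1.42774 ≈ 0.99876.
Annualized: 0.99876^(1/7) − 1 ≈ -0.00018.

-0.02%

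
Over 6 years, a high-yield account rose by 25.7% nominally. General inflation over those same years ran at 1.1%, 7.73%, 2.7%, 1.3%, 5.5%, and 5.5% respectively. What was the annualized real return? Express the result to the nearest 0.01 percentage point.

-0.06%

Cumulative inflation factor: 1.011 × 1.0773 × 1.027 × 1.013 × 1.055 × 1.055 ≈ 1.26117.
Nominal growth factor: 1.25700. Real growth factor = 1.25700 / 1.26117 ≈ 0.99670.
Annualized: 0.99670^(1/6) − 1 ≈ -0.00055.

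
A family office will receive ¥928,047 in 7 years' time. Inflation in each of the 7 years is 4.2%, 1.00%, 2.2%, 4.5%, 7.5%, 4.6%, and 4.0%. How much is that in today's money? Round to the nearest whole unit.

Price-level factor over 7 years: 1.042 × 1.0100 × 1.022 × 1.045 × 1.075 × 1.046 × 1.040 ≈ 1.3144067087.
Purchasing power today: ¥928,047 divided by that factor.

¥706,058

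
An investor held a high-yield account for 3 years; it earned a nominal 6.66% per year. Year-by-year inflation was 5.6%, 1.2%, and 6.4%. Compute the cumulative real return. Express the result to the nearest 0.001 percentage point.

Cumulative inflation factor: 1.056 × 1.012 × 1.064 ≈ 1.13707.
Nominal growth factor: 1.21340. Real growth factor = 1.21340 / 1.13707 ≈ 1.06713.
Total real return ≈ 6.7133%.

6.713%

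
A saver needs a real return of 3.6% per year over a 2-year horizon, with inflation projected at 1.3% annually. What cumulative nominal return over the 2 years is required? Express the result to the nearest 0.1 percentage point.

10.1%

Required annual nominal rate: (1+3.6%)(1+1.3%) − 1 = 4.9468%.
Cumulative over 2 years: (1 + 0.049468)^2 − 1 ≈ 0.10138.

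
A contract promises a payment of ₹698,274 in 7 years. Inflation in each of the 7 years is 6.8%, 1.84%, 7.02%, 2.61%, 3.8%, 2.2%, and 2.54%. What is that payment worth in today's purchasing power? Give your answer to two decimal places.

Price-level factor over 7 years: 1.068 × 1.0184 × 1.0702 × 1.0261 × 1.038 × 1.022 × 1.0254 ≈ 1.2992294013.
Purchasing power today: ₹698,274 divided by that factor.

₹537,452.43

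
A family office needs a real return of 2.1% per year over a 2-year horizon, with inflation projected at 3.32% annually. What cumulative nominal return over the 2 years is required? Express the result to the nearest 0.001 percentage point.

Required annual nominal rate: (1+2.1%)(1+3.32%) − 1 = 5.48972%.
Cumulative over 2 years: (1 + 0.0548972)^2 − 1 ≈ 0.11281.

11.281%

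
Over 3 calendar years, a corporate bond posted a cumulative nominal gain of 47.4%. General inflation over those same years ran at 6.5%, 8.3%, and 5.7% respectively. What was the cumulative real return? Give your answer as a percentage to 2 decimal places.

20.91%

Cumulative inflation factor: 1.065 × 1.083 × 1.057 ≈ 1.21914.
Nominal growth factor: 1.47400. Real growth factor = 1.47400 / 1.21914 ≈ 1.20905.
Total real return ≈ 20.9050%.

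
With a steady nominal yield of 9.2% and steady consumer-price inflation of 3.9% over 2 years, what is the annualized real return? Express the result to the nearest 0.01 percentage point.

With constant rates the annual real return is the same each year: (1+9.2%)/(1+3.9%) − 1 = 0.05101.

5.10%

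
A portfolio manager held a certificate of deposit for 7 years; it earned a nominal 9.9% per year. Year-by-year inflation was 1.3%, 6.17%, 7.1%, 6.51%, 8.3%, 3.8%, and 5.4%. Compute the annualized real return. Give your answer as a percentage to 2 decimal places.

4.18%

Cumulative inflation factor: 1.013 × 1.0617 × 1.071 × 1.0651 × 1.083 × 1.038 × 1.054 ≈ 1.45364.
Nominal growth factor: 1.93635. Real growth factor = 1.93635 / 1.45364 ≈ 1.33207.
Annualized: 1.33207^(1/7) − 1 ≈ 0.04181.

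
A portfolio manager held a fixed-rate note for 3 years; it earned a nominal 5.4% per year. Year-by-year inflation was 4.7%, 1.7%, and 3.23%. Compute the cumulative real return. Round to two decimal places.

Cumulative inflation factor: 1.047 × 1.017 × 1.0323 ≈ 1.09919.
Nominal growth factor: 1.17091. Real growth factor = 1.17091 / 1.09919 ≈ 1.06524.
Total real return ≈ 6.5242%.

6.52%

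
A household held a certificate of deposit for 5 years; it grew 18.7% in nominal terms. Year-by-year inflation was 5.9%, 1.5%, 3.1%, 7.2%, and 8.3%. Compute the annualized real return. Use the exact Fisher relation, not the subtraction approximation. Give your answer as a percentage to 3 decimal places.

-1.599%

Cumulative inflation factor: 1.059 × 1.015 × 1.031 × 1.072 × 1.083 ≈ 1.28660.
Nominal growth factor: 1.18700. Real growth factor = 1.18700 / 1.28660 ≈ 0.92259.
Annualized: 0.92259^(1/5) − 1 ≈ -0.01599.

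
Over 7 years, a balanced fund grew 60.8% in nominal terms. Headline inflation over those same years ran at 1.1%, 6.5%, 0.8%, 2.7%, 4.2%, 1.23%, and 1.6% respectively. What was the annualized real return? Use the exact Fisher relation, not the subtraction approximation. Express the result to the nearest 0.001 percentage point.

4.338%

Cumulative inflation factor: 1.011 × 1.065 × 1.008 × 1.027 × 1.042 × 1.0123 × 1.016 ≈ 1.19454.
Nominal growth factor: 1.60800. Real growth factor = 1.60800 / 1.19454 ≈ 1.34612.
Annualized: 1.34612^(1/7) − 1 ≈ 0.04338.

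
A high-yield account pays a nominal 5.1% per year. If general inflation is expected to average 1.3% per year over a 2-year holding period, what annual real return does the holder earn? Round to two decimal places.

3.75%

With constant rates the annual real return is the same each year: (1+5.1%)/(1+1.3%) − 1 = 0.03751.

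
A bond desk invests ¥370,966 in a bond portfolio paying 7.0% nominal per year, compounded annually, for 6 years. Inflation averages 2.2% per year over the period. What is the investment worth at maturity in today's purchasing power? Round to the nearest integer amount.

¥488,575

Nominal value at maturity: ¥370,966 × (1 + 7.0%)^6 ≈ ¥556,720.
Price-level factor over 6 years: (1 + 2.2%)^6 ≈ 1.1394765049.
Dividing the nominal maturity value by the price-level factor gives the value in today's money.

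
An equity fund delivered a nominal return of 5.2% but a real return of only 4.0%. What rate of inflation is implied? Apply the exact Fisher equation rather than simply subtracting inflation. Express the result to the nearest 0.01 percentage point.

From (1+r_nom) = (1+r_real)(1+π), we get 1+π = (1 + 5.2%)/(1 + 4.0%) = 1.052/1.040 ≈ 1.01154.
So π ≈ 1.1538%.

1.15%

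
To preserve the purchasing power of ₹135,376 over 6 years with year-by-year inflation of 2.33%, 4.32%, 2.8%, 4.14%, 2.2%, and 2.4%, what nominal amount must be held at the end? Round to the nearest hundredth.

Cumulative price-level factor: 1.0233 × 1.0432 × 1.028 × 1.0414 × 1.022 × 1.024 ≈ 1.1960025151.
Multiplying ₹135,376 by the price-level factor gives the future nominal sum.

₹161,910.04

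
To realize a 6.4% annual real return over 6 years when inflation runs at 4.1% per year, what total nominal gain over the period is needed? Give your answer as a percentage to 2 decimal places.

84.65%

Required annual nominal rate: (1+6.4%)(1+4.1%) − 1 = 10.7624%.
Cumulative over 6 years: (1 + 0.107624)^6 − 1 ≈ 0.84652.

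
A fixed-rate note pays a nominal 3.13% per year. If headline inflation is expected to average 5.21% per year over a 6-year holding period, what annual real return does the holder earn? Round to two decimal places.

With constant rates the annual real return is the same each year: (1+3.13%)/(1+5.21%) − 1 = -0.01977.

-1.98%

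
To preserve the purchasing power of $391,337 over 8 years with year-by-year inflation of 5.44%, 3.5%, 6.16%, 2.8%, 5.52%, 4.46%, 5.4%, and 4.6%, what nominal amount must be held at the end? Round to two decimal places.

Cumulative price-level factor: 1.0544 × 1.035 × 1.0616 × 1.028 × 1.0552 × 1.0446 × 1.054 × 1.046 ≈ 1.4472943644.
Multiplying $391,337 by the price-level factor gives the future nominal sum.

$566,379.83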